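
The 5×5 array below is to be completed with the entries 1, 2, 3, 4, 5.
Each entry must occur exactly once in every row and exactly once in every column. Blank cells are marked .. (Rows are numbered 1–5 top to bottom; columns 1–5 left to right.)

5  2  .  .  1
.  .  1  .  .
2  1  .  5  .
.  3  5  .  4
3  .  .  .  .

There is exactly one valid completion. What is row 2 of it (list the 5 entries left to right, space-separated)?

Row 2, column 1: row 2 has {1} and column 1 has {2, 3, 5}, leaving only 4.
Row 2, column 2: row 2 has {1, 4} and column 2 has {1, 2, 3}, leaving only 5.
Row 3, column 5: row 3 has {1, 2, 5} and column 5 has {1, 4}, leaving only 3.
Row 2, column 5: row 2 has {1, 4, 5} and column 5 has {1, 3, 4}, leaving only 2.
Row 2, column 4: row 2 has {1, 2, 4, 5} and column 4 has {5}, leaving only 3.
So row 2 reads: 4 5 1 3 2.

4 5 1 3 2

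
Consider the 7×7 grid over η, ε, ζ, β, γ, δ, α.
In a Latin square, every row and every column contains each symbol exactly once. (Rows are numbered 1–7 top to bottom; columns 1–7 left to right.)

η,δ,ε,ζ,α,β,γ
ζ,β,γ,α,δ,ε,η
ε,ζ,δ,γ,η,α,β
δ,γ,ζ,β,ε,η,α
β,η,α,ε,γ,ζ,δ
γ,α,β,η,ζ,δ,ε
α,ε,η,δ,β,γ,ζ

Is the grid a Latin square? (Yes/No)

Each row is a permutation of the 7 symbols, and so is each column.

Yes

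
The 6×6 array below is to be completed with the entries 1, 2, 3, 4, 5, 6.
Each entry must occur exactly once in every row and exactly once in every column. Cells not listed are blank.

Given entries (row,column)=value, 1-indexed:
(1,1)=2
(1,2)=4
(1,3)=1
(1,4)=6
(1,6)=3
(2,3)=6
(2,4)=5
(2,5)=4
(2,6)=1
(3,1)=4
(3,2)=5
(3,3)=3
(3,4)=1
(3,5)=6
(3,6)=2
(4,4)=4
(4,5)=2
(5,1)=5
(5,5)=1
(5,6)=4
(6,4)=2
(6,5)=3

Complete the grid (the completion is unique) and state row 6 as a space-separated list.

Row 1, column 5: row 1 has {1, 2, 3, 4, 6} and column 5 has {1, 2, 3, 4, 6}, leaving only 5.
Row 2, column 1: row 2 has {1, 4, 5, 6} and column 1 has {2, 4, 5}, leaving only 3.
Row 2, column 2: row 2 has {1, 3, 4, 5, 6} and column 2 has {4, 5}, leaving only 2.
Row 4, column 3: row 4 has {2, 4} and column 3 has {1, 3, 6}, leaving only 5.
Row 6, column 3: row 6 has {2, 3} and column 3 has {1, 3, 5, 6}, leaving only 4.
Row 4, column 6: row 4 has {2, 4, 5} and column 6 has {1, 2, 3, 4}, leaving only 6.
Row 6, column 6: row 6 has {2, 3, 4} and column 6 has {1, 2, 3, 4, 6}, leaving only 5.
Row 4, column 1: row 4 has {2, 4, 5, 6} and column 1 has {2, 3, 4, 5}, leaving only 1.
Row 6, column 1: row 6 has {2, 3, 4, 5} and column 1 has {1, 2, 3, 4, 5}, leaving only 6.
Row 6, column 2: row 6 has {2, 3, 4, 5, 6} and column 2 has {2, 4, 5}, leaving only 1.
So row 6 reads: 6 1 4 2 3 5.

6 1 4 2 3 5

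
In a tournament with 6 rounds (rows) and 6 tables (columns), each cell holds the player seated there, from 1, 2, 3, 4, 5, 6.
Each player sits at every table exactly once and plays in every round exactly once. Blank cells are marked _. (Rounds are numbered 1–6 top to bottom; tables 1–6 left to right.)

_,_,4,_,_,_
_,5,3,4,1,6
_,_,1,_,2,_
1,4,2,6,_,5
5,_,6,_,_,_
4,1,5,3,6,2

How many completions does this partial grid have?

3

Round 1, table 1: eliminating its round and table leaves {2, 3, 6}.
Round 1, table 2: eliminating its round and table leaves {2, 3, 6}.
Round 1, table 4: eliminating its round and table leaves {1, 2, 5}.
Round 1, table 5: eliminating its round and table leaves {3, 5}.
Round 1, table 6: eliminating its round and table leaves {1, 3}.
Round 2, table 1: eliminating its round and table leaves {2}.
Round 3, table 1: eliminating its round and table leaves {3, 6}.
Round 3, table 2: eliminating its round and table leaves {3, 6}.
Round 3, table 4: eliminating its round and table leaves {5}.
Round 3, table 6: eliminating its round and table leaves {3, 4}.
Round 4, table 5: eliminating its round and table leaves {3}.
Round 5, table 2: eliminating its round and table leaves {2, 3}.
Round 5, table 4: eliminating its round and table leaves {1, 2}.
Round 5, table 5: eliminating its round and table leaves {3, 4}.
Round 5, table 6: eliminating its round and table leaves {1, 3, 4}.
Enumerating the assignments across these blanks that avoid any round or table repeat gives 3 completions.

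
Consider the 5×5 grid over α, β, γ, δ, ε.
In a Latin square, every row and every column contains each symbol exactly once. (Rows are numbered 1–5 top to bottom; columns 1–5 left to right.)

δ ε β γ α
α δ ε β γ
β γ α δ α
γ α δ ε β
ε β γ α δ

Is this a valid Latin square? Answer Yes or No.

Column 5 contains α twice (at rows 1 and 3), so it is not a permutation.

No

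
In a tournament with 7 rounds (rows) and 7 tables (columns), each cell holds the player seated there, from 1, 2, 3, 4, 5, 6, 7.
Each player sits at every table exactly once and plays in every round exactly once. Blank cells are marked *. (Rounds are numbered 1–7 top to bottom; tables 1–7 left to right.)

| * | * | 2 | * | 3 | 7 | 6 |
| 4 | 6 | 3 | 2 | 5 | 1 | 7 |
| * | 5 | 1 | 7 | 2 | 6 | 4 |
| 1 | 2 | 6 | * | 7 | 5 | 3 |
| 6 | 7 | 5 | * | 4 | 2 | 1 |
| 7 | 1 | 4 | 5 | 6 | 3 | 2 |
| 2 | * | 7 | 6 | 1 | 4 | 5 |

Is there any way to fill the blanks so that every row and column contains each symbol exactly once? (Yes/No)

No round or table among the givens repeats a symbol, and propagating forced cells runs into no contradiction.
One valid completion exists (for instance, 5 4 2 1 3 7 6 / 4 6 3 2 5 1 7 / 3 5 1 7 2 6 4 / 1 2 6 4 7 5 3 / 6 7 5 3 4 2 1 / 7 1 4 5 6 3 2 / 2 3 7 6 1 4 5).

Yes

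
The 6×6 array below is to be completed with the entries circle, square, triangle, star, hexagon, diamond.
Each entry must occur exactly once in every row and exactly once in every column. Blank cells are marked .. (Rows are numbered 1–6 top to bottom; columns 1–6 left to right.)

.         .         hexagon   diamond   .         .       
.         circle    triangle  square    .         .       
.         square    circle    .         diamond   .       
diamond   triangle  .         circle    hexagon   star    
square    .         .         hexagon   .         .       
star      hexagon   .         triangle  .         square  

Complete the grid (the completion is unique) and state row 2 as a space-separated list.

Row 2, column 1: row 2 has {circle, square, triangle} and column 1 has {square, star, diamond}, leaving only hexagon.
Row 2, column 5: row 2 has {circle, square, triangle, hexagon} and column 5 has {hexagon, diamond}, leaving only star.
Row 2, column 6: row 2 has {circle, square, triangle, star, hexagon} and column 6 has {square, star}, leaving only diamond.
So row 2 reads: hexagon circle triangle square star diamond.

hexagon circle triangle square star diamond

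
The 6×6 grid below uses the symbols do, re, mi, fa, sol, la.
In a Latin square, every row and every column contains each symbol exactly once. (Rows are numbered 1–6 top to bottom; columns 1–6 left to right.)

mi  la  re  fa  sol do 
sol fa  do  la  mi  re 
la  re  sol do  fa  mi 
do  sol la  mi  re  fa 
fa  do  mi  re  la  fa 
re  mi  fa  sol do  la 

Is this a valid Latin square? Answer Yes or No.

No

Column 6 contains fa twice (at rows 4 and 5), so it is not a permutation.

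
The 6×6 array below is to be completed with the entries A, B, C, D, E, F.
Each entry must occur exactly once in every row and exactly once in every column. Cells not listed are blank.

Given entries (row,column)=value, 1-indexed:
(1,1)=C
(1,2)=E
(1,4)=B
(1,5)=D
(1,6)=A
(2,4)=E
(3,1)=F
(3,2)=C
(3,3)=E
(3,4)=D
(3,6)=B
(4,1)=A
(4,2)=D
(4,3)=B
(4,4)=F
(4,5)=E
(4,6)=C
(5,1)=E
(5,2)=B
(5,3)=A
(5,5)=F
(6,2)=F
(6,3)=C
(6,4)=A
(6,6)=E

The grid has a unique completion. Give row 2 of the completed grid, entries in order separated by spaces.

Row 2, column 2: row 2 has {E} and column 2 has {B, C, D, E, F}, leaving only A.
Row 1, column 3: row 1 has {A, B, C, D, E} and column 3 has {A, B, C, E}, leaving only F.
Row 2, column 3: row 2 has {A, E} and column 3 has {A, B, C, E, F}, leaving only D.
Row 2, column 1: row 2 has {A, D, E} and column 1 has {A, C, E, F}, leaving only B.
Row 2, column 5: row 2 has {A, B, D, E} and column 5 has {D, E, F}, leaving only C.
Row 2, column 6: row 2 has {A, B, C, D, E} and column 6 has {A, B, C, E}, leaving only F.
So row 2 reads: B A D E C F.

B A D E C F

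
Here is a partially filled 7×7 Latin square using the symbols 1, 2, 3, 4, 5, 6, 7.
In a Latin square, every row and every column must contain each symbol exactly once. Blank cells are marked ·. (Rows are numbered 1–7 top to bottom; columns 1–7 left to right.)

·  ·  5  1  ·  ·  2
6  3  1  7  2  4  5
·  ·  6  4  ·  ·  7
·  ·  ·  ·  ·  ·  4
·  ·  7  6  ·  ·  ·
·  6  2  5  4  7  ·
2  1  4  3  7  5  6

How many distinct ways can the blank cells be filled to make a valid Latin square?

11

Row 1, column 1: eliminating its row and column leaves {3, 4, 7}.
Row 1, column 2: eliminating its row and column leaves {4, 7}.
Row 1, column 5: eliminating its row and column leaves {3, 6}.
Row 1, column 6: eliminating its row and column leaves {3, 6}.
Row 3, column 1: eliminating its row and column leaves {1, 3, 5}.
Row 3, column 2: eliminating its row and column leaves {2, 5}.
Row 3, column 5: eliminating its row and column leaves {1, 3, 5}.
Row 3, column 6: eliminating its row and column leaves {1, 2, 3}.
Row 4, column 1: eliminating its row and column leaves {1, 3, 5, 7}.
Row 4, column 2: eliminating its row and column leaves {2, 5, 7}.
Row 4, column 3: eliminating its row and column leaves {3}.
Row 4, column 4: eliminating its row and column leaves {2}.
Row 4, column 5: eliminating its row and column leaves {1, 3, 5, 6}.
Row 4, column 6: eliminating its row and column leaves {1, 2, 3, 6}.
Row 5, column 1: eliminating its row and column leaves {1, 3, 4, 5}.
Row 5, column 2: eliminating its row and column leaves {2, 4, 5}.
Row 5, column 5: eliminating its row and column leaves {1, 3, 5}.
Row 5, column 6: eliminating its row and column leaves {1, 2, 3}.
Row 5, column 7: eliminating its row and column leaves {1, 3}.
Row 6, column 1: eliminating its row and column leaves {1, 3}.
Row 6, column 7: eliminating its row and column leaves {1, 3}.
Enumerating the assignments across these blanks that avoid any row or column repeat gives 11 completions.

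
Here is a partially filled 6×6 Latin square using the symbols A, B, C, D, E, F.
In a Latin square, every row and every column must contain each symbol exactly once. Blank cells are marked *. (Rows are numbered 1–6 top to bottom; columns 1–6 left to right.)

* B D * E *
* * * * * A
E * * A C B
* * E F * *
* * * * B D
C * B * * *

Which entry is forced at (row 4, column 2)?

Row 1, column 4: row 1 has {B, D, E} and column 4 has {A, F}, leaving only C.
Row 1, column 6: row 1 has {B, C, D, E} and column 6 has {A, B, D}, leaving only F.
Row 1, column 1: row 1 has {B, C, D, E, F} and column 1 has {C, E}, leaving only A.
Row 3, column 3: row 3 has {A, B, C, E} and column 3 has {B, D, E}, leaving only F.
Row 2, column 3: row 2 has {A} and column 3 has {B, D, E, F}, leaving only C.
Row 3, column 2: row 3 has {A, B, C, E, F} and column 2 has {B}, leaving only D.
Row 4, column 6: row 4 has {E, F} and column 6 has {A, B, D, F}, leaving only C.
Row 4 already has {C, E, F} and column 2 already has {B, D}, so row 4, column 2 must be A.

A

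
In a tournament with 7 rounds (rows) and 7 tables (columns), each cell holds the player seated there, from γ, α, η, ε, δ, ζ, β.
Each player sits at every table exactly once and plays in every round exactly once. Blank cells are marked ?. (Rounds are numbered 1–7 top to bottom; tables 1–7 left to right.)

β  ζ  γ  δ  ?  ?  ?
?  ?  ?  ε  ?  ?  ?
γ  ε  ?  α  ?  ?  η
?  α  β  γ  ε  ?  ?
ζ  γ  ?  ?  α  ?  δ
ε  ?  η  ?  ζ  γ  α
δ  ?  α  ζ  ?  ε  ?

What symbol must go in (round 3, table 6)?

Round 1, table 5: round 1 has {γ, δ, ζ, β} and table 5 has {α, ε, ζ}, leaving only η.
Round 1, table 6: round 1 has {γ, η, δ, ζ, β} and table 6 has {γ, ε}, leaving only α.
Round 1, table 7: round 1 has {γ, α, η, δ, ζ, β} and table 7 has {α, η, δ}, leaving only ε.
Round 4, table 1: round 4 has {γ, α, ε, β} and table 1 has {γ, ε, δ, ζ, β}, leaving only η.
Round 2, table 1: round 2 has {ε} and table 1 has {γ, η, ε, δ, ζ, β}, leaving only α.
Round 4, table 7: round 4 has {γ, α, η, ε, β} and table 7 has {α, η, ε, δ}, leaving only ζ.
Round 4, table 6: round 4 has {γ, α, η, ε, ζ, β} and table 6 has {γ, α, ε}, leaving only δ.
Round 5, table 3: round 5 has {γ, α, δ, ζ} and table 3 has {γ, α, η, β}, leaving only ε.
Round 6, table 4: round 6 has {γ, α, η, ε, ζ} and table 4 has {γ, α, ε, δ, ζ}, leaving only β.
Round 5, table 4: round 5 has {γ, α, ε, δ, ζ} and table 4 has {γ, α, ε, δ, ζ, β}, leaving only η.
Round 5, table 6: round 5 has {γ, α, η, ε, δ, ζ} and table 6 has {γ, α, ε, δ}, leaving only β.
Round 3 already has {γ, α, η, ε} and table 6 already has {γ, α, ε, δ, β}, so round 3, table 6 must be ζ.

ζ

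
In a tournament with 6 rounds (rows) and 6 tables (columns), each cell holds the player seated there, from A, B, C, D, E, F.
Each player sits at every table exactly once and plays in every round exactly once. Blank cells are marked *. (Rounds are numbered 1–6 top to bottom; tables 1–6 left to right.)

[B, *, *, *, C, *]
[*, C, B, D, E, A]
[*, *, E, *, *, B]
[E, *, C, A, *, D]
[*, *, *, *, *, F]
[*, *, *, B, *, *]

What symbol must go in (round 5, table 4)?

Round 1, table 6: round 1 has {B, C} and table 6 has {A, B, D, F}, leaving only E.
Round 1, table 4: round 1 has {B, C, E} and table 4 has {A, B, D}, leaving only F.
Round 2, table 1: round 2 has {A, B, C, D, E} and table 1 has {B, E}, leaving only F.
Round 3, table 4: round 3 has {B, E} and table 4 has {A, B, D, F}, leaving only C.
Round 5 already has {F} and table 4 already has {A, B, C, D, F}, so round 5, table 4 must be E.

E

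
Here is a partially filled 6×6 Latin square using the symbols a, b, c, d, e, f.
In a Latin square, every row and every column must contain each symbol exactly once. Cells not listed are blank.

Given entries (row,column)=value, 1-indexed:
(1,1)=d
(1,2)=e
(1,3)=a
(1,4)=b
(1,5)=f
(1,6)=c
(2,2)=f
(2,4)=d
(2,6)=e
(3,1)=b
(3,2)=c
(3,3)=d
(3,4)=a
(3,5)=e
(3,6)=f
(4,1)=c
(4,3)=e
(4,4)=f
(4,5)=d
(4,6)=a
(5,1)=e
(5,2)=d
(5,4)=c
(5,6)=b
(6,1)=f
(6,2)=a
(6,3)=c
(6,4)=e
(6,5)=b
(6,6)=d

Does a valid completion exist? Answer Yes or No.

No row or column among the givens repeats a symbol, and propagating forced cells runs into no contradiction.
One valid completion exists (for instance, d e a b f c / a f b d c e / b c d a e f / c b e f d a / e d f c a b / f a c e b d).

Yes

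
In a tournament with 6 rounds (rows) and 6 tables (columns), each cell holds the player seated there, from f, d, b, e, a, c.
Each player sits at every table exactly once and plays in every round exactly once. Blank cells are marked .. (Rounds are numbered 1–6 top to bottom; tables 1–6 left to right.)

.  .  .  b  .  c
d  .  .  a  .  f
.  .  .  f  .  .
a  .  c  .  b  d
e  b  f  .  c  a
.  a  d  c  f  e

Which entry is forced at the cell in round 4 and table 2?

f

Round 1, table 1: round 1 has {b, c} and table 1 has {d, e, a}, leaving only f.
Round 2, table 5: round 2 has {f, d, a} and table 5 has {f, b, c}, leaving only e.
Round 2, table 2: round 2 has {f, d, e, a} and table 2 has {b, a}, leaving only c.
Round 2, table 3: round 2 has {f, d, e, a, c} and table 3 has {f, d, c}, leaving only b.
Round 3, table 6: round 3 has {f} and table 6 has {f, d, e, a, c}, leaving only b.
Round 3, table 1: round 3 has {f, b} and table 1 has {f, d, e, a}, leaving only c.
Round 4, table 4: round 4 has {d, b, a, c} and table 4 has {f, b, a, c}, leaving only e.
Round 4 already has {d, b, e, a, c} and table 2 already has {b, a, c}, so round 4, table 2 must be f.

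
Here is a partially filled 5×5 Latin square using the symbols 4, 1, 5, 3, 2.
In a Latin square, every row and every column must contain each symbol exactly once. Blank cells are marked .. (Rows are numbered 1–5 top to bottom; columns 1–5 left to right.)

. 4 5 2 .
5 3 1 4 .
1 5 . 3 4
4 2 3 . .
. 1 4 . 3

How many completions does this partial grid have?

1

Row 1, column 1: eliminating its row and column leaves {3}.
Row 1, column 5: eliminating its row and column leaves {1}.
Row 2, column 5: eliminating its row and column leaves {2}.
Row 3, column 3: eliminating its row and column leaves {2}.
Row 4, column 4: eliminating its row and column leaves {1, 5}.
Row 4, column 5: eliminating its row and column leaves {1, 5}.
Row 5, column 1: eliminating its row and column leaves {2}.
Row 5, column 4: eliminating its row and column leaves {5}.
Only one assignment across all blanks avoids any row or column repeat, giving 1 completion.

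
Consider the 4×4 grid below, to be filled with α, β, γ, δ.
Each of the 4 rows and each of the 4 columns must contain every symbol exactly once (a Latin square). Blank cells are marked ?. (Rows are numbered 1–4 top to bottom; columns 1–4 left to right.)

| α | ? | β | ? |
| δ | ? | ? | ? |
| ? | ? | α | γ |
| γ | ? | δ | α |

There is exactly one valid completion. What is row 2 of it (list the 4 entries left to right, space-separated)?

δ α γ β

Row 2, column 3: row 2 has {δ} and column 3 has {α, β, δ}, leaving only γ.
Row 2, column 4: row 2 has {γ, δ} and column 4 has {α, γ}, leaving only β.
Row 2, column 2: row 2 has {β, γ, δ} and column 2 has {}, leaving only α.
So row 2 reads: δ α γ β.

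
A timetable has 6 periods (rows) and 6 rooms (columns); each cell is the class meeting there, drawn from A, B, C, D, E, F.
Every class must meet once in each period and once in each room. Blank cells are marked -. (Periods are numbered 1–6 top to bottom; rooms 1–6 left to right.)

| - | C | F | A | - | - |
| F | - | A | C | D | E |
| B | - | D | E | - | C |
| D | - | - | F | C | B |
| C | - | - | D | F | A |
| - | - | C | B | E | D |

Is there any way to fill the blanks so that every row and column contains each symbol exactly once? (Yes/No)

No

Period 1, room 6: period 1 together with room 6 already contain {A, B, C, D, E, F} — every symbol — so nothing can go there. The grid has no valid completion.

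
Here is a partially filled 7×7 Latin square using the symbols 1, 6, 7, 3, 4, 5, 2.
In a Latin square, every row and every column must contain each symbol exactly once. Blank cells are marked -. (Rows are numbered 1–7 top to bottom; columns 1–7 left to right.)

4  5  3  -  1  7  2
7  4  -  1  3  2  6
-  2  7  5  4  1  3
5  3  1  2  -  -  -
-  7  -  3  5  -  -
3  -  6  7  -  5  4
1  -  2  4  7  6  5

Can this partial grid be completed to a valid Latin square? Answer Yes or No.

Row 7, column 2: row 7 together with column 2 already contain {1, 6, 7, 3, 4, 5, 2} — every symbol — so nothing can go there. The grid has no valid completion.

No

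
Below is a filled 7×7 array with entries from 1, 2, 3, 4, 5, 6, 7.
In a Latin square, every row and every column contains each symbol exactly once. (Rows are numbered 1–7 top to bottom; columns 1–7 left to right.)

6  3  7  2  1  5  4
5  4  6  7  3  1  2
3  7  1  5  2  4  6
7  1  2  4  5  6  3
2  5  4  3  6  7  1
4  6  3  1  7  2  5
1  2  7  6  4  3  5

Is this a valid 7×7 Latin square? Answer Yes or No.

No

Every row is a permutation, but column 3 contains 7 twice (at rows 1 and 7).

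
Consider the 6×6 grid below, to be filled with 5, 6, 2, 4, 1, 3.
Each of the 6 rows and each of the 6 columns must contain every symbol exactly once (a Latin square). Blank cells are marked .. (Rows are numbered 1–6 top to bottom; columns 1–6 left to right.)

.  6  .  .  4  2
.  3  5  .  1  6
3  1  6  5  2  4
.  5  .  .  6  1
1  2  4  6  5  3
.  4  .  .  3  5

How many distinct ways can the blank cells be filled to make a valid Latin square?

Row 1, column 1: eliminating its row and column leaves {5}.
Row 1, column 3: eliminating its row and column leaves {1, 3}.
Row 1, column 4: eliminating its row and column leaves {1, 3}.
Row 2, column 1: eliminating its row and column leaves {2, 4}.
Row 2, column 4: eliminating its row and column leaves {2, 4}.
Row 4, column 1: eliminating its row and column leaves {2, 4}.
Row 4, column 3: eliminating its row and column leaves {2, 3}.
Row 4, column 4: eliminating its row and column leaves {2, 4, 3}.
Row 6, column 1: eliminating its row and column leaves {6, 2}.
Row 6, column 3: eliminating its row and column leaves {2, 1}.
Row 6, column 4: eliminating its row and column leaves {2, 1}.
Enumerating the assignments across these blanks that avoid any row or column repeat gives 3 completions.

3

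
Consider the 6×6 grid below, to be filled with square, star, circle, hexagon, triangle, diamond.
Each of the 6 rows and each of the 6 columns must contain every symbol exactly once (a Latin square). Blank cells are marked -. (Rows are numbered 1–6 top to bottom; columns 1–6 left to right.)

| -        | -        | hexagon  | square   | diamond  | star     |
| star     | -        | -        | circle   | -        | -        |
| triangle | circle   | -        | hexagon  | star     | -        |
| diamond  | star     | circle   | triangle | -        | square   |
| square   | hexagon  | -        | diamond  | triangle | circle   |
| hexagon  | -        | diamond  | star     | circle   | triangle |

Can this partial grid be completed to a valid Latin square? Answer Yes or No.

Yes

No row or column among the givens repeats a symbol, and propagating forced cells runs into no contradiction.
One valid completion exists (for instance, circle triangle hexagon square diamond star / star diamond triangle circle square hexagon / triangle circle square hexagon star diamond / diamond star circle triangle hexagon square / square hexagon star diamond triangle circle / hexagon square diamond star circle triangle).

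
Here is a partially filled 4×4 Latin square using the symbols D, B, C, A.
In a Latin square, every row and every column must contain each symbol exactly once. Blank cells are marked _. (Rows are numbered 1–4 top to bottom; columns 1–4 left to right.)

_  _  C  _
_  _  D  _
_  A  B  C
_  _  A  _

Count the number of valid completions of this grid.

Row 1, column 1: eliminating its row and column leaves {D, B, A}.
Row 1, column 2: eliminating its row and column leaves {D, B}.
Row 1, column 4: eliminating its row and column leaves {D, B, A}.
Row 2, column 1: eliminating its row and column leaves {B, C, A}.
Row 2, column 2: eliminating its row and column leaves {B, C}.
Row 2, column 4: eliminating its row and column leaves {B, A}.
Row 3, column 1: eliminating its row and column leaves {D}.
Row 4, column 1: eliminating its row and column leaves {D, B, C}.
Row 4, column 2: eliminating its row and column leaves {D, B, C}.
Row 4, column 4: eliminating its row and column leaves {D, B}.
Enumerating the assignments across these blanks that avoid any row or column repeat gives 4 completions.

4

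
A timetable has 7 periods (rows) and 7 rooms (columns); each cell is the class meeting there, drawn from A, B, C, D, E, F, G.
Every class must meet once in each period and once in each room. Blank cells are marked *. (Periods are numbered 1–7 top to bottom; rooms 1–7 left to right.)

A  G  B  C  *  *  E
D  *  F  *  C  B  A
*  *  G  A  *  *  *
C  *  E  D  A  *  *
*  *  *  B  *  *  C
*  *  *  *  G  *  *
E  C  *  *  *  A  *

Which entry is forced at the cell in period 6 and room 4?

Period 2, room 2: period 2 has {A, B, C, D, F} and room 2 has {C, G}, leaving only E.
Period 2, room 4: period 2 has {A, B, C, D, E, F} and room 4 has {A, B, C, D}, leaving only G.
Period 7, room 3: period 7 has {A, C, E} and room 3 has {B, E, F, G}, leaving only D.
Period 5, room 3: period 5 has {B, C} and room 3 has {B, D, E, F, G}, leaving only A.
Period 6, room 3: period 6 has {G} and room 3 has {A, B, D, E, F, G}, leaving only C.
Period 7, room 4: period 7 has {A, C, D, E} and room 4 has {A, B, C, D, G}, leaving only F.
Period 6 already has {C, G} and room 4 already has {A, B, C, D, F, G}, so period 6, room 4 must be E.

E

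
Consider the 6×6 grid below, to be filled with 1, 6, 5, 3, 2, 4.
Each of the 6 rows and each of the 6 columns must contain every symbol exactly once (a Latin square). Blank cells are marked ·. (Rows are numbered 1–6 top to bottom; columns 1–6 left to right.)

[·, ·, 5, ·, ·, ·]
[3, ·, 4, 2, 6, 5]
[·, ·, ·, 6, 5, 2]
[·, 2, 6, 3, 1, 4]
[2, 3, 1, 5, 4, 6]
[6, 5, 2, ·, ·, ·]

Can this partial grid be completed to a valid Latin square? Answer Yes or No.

No row or column among the givens repeats a symbol, and propagating forced cells runs into no contradiction.
One valid completion exists (for instance, 4 6 5 1 2 3 / 3 1 4 2 6 5 / 1 4 3 6 5 2 / 5 2 6 3 1 4 / 2 3 1 5 4 6 / 6 5 2 4 3 1).

Yes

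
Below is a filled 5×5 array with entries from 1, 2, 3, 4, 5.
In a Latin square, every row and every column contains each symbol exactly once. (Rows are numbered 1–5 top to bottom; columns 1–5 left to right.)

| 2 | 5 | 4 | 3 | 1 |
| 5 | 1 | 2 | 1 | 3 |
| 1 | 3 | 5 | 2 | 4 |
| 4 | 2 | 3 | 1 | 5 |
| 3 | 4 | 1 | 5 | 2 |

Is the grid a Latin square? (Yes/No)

Row 2 contains 1 twice (at columns 2 and 4), so it is not a permutation.

No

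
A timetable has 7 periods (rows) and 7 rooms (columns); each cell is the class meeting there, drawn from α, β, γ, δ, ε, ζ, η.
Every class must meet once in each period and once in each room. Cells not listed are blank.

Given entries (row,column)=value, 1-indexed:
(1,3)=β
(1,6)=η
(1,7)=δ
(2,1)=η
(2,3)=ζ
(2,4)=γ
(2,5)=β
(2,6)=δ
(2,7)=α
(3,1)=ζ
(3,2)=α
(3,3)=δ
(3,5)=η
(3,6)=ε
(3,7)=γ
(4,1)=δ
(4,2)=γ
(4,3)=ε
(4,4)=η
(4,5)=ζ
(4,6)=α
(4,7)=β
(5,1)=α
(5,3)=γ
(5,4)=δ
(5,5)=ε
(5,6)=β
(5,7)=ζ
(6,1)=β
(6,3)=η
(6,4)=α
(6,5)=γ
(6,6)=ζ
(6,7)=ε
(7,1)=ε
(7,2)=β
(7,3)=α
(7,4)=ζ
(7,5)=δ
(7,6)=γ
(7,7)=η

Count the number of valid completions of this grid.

1

Period 1, room 1: eliminating its period and room leaves {γ}.
Period 1, room 2: eliminating its period and room leaves {ε, ζ}.
Period 1, room 4: eliminating its period and room leaves {ε}.
Period 1, room 5: eliminating its period and room leaves {α}.
Period 2, room 2: eliminating its period and room leaves {ε}.
Period 3, room 4: eliminating its period and room leaves {β}.
Period 5, room 2: eliminating its period and room leaves {η}.
Period 6, room 2: eliminating its period and room leaves {δ}.
Only one assignment across all blanks avoids any period or room repeat, giving 1 completion.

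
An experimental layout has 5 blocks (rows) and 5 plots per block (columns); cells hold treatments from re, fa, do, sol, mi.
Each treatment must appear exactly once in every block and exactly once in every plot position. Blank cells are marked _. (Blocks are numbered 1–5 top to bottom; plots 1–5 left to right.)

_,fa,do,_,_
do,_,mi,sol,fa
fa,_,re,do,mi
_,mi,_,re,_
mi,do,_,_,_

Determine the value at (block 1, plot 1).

Block 1, plot 4: block 1 has {fa, do} and plot 4 has {re, do, sol}, leaving only mi.
Block 2, plot 2: block 2 has {fa, do, sol, mi} and plot 2 has {fa, do, mi}, leaving only re.
Block 3, plot 2: block 3 has {re, fa, do, mi} and plot 2 has {re, fa, do, mi}, leaving only sol.
Block 4, plot 1: block 4 has {re, mi} and plot 1 has {fa, do, mi}, leaving only sol.
Block 1 already has {fa, do, mi} and plot 1 already has {fa, do, sol, mi}, so block 1, plot 1 must be re.

re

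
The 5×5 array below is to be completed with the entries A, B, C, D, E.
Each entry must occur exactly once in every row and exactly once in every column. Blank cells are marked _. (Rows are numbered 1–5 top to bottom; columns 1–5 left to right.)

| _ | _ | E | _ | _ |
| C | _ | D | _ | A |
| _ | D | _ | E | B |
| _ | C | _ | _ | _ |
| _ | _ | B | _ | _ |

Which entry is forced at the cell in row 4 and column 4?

Row 2, column 4: row 2 has {A, C, D} and column 4 has {E}, leaving only B.
Row 2, column 2: row 2 has {A, B, C, D} and column 2 has {C, D}, leaving only E.
Row 3, column 1: row 3 has {B, D, E} and column 1 has {C}, leaving only A.
Row 3, column 3: row 3 has {A, B, D, E} and column 3 has {B, D, E}, leaving only C.
Row 4, column 3: row 4 has {C} and column 3 has {B, C, D, E}, leaving only A.
Row 4 already has {A, C} and column 4 already has {B, E}, so row 4, column 4 must be D.

D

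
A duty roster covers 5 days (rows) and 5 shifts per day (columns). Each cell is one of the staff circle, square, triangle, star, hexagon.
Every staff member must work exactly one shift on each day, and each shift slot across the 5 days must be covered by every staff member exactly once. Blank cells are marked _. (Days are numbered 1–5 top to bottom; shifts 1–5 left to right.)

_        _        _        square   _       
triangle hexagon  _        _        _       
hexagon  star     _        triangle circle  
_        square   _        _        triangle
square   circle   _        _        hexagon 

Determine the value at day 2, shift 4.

Day 1, shift 2: day 1 has {square} and shift 2 has {circle, square, star, hexagon}, leaving only triangle.
Day 1, shift 5: day 1 has {square, triangle} and shift 5 has {circle, triangle, hexagon}, leaving only star.
Day 1, shift 1: day 1 has {square, triangle, star} and shift 1 has {square, triangle, hexagon}, leaving only circle.
Day 1, shift 3: day 1 has {circle, square, triangle, star} and shift 3 has {}, leaving only hexagon.
Day 2, shift 5: day 2 has {triangle, hexagon} and shift 5 has {circle, triangle, star, hexagon}, leaving only square.
Day 3, shift 3: day 3 has {circle, triangle, star, hexagon} and shift 3 has {hexagon}, leaving only square.
Day 4, shift 1: day 4 has {square, triangle} and shift 1 has {circle, square, triangle, hexagon}, leaving only star.
Day 4, shift 3: day 4 has {square, triangle, star} and shift 3 has {square, hexagon}, leaving only circle.
Day 2, shift 3: day 2 has {square, triangle, hexagon} and shift 3 has {circle, square, hexagon}, leaving only star.
Day 2 already has {square, triangle, star, hexagon} and shift 4 already has {square, triangle}, so day 2, shift 4 must be circle.

circle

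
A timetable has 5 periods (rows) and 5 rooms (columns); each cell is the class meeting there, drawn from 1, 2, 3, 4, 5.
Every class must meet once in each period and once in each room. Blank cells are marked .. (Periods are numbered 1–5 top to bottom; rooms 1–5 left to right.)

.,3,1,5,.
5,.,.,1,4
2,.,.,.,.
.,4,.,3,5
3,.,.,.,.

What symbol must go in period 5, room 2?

5

Period 1, room 1: period 1 has {1, 3, 5} and room 1 has {2, 3, 5}, leaving only 4.
Period 1, room 5: period 1 has {1, 3, 4, 5} and room 5 has {4, 5}, leaving only 2.
Period 2, room 2: period 2 has {1, 4, 5} and room 2 has {3, 4}, leaving only 2.
Period 2, room 3: period 2 has {1, 2, 4, 5} and room 3 has {1}, leaving only 3.
Period 3, room 4: period 3 has {2} and room 4 has {1, 3, 5}, leaving only 4.
Period 3, room 3: period 3 has {2, 4} and room 3 has {1, 3}, leaving only 5.
Period 3, room 2: period 3 has {2, 4, 5} and room 2 has {2, 3, 4}, leaving only 1.
Period 5 already has {3} and room 2 already has {1, 2, 3, 4}, so period 5, room 2 must be 5.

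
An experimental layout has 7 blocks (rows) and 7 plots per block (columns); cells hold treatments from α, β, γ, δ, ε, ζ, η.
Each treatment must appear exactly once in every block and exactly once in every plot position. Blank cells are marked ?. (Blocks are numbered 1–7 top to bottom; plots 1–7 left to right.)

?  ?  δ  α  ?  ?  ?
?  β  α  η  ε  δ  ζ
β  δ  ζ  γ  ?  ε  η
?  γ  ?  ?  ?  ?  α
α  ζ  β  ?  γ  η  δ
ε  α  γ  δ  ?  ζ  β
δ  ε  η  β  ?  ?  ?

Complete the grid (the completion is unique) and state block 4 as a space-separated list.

Block 4, plot 3: block 4 has {α, γ} and plot 3 has {α, β, γ, δ, ζ, η}, leaving only ε.
Block 4, plot 4: block 4 has {α, γ, ε} and plot 4 has {α, β, γ, δ, η}, leaving only ζ.
Block 4, plot 1: block 4 has {α, γ, ε, ζ} and plot 1 has {α, β, δ, ε}, leaving only η.
Block 4, plot 6: block 4 has {α, γ, ε, ζ, η} and plot 6 has {δ, ε, ζ, η}, leaving only β.
Block 4, plot 5: block 4 has {α, β, γ, ε, ζ, η} and plot 5 has {γ, ε}, leaving only δ.
So block 4 reads: η γ ε ζ δ β α.

η γ ε ζ δ β α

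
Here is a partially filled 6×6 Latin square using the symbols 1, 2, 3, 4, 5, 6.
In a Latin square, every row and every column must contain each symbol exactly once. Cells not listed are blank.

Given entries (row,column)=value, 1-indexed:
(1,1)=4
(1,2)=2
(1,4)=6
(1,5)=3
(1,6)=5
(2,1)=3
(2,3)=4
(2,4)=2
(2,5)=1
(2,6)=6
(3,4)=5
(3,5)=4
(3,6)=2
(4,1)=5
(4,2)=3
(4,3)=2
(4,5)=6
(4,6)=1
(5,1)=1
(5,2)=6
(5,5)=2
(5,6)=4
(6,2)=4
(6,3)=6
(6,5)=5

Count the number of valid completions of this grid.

Row 1, column 3: eliminating its row and column leaves {1}.
Row 2, column 2: eliminating its row and column leaves {5}.
Row 3, column 1: eliminating its row and column leaves {6}.
Row 3, column 2: eliminating its row and column leaves {1}.
Row 3, column 3: eliminating its row and column leaves {1, 3}.
Row 4, column 4: eliminating its row and column leaves {4}.
Row 5, column 3: eliminating its row and column leaves {3, 5}.
Row 5, column 4: eliminating its row and column leaves {3}.
Row 6, column 1: eliminating its row and column leaves {2}.
Row 6, column 4: eliminating its row and column leaves {1, 3}.
Row 6, column 6: eliminating its row and column leaves {3}.
Only one assignment across all blanks avoids any row or column repeat, giving 1 completion.

1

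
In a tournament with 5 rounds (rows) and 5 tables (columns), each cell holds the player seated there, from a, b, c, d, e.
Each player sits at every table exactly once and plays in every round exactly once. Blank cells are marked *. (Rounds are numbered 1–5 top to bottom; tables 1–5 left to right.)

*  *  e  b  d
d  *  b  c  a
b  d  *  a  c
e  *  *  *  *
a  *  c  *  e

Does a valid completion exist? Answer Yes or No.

Round 3, table 3: round 3 together with table 3 already contain {a, b, c, d, e} — every symbol — so nothing can go there. The grid has no valid completion.

No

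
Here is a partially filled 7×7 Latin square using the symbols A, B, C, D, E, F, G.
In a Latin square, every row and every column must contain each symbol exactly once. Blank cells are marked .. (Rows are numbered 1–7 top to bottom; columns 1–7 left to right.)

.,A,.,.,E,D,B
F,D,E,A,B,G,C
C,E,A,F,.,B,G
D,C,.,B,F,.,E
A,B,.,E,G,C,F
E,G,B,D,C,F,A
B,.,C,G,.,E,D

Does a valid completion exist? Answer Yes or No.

Yes

No row or column among the givens repeats a symbol, and propagating forced cells runs into no contradiction.
One valid completion exists (for instance, G A F C E D B / F D E A B G C / C E A F D B G / D C G B F A E / A B D E G C F / E G B D C F A / B F C G A E D).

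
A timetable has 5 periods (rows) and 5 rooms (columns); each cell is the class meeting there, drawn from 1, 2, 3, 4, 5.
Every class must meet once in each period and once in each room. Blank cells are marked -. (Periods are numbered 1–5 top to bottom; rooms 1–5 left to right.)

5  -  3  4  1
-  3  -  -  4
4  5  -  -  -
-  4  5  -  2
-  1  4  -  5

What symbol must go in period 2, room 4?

5

Period 1, room 2: period 1 has {1, 3, 4, 5} and room 2 has {1, 3, 4, 5}, leaving only 2.
Period 3, room 5: period 3 has {4, 5} and room 5 has {1, 2, 4, 5}, leaving only 3.
Period 2, room 4 is narrowed to {1, 2, 5}.
If it were 1, then period 2, room 3 would be left with no valid symbol.
If it were 2, then period 2, room 3 would be left with no valid symbol.
So period 2, room 4 must be 5.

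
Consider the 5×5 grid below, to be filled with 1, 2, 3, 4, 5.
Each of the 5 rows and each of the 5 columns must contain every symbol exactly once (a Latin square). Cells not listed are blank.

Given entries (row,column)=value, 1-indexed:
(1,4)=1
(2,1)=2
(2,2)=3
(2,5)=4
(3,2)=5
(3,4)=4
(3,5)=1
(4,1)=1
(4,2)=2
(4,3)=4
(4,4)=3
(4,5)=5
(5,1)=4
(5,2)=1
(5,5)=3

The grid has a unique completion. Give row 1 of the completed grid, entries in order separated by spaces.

Row 1, column 2: row 1 has {1} and column 2 has {1, 2, 3, 5}, leaving only 4.
Row 1, column 5: row 1 has {1, 4} and column 5 has {1, 3, 4, 5}, leaving only 2.
Row 2, column 4: row 2 has {2, 3, 4} and column 4 has {1, 3, 4}, leaving only 5.
Row 2, column 3: row 2 has {2, 3, 4, 5} and column 3 has {4}, leaving only 1.
Row 3, column 1: row 3 has {1, 4, 5} and column 1 has {1, 2, 4}, leaving only 3.
Row 1, column 1: row 1 has {1, 2, 4} and column 1 has {1, 2, 3, 4}, leaving only 5.
Row 1, column 3: row 1 has {1, 2, 4, 5} and column 3 has {1, 4}, leaving only 3.
So row 1 reads: 5 4 3 1 2.

5 4 3 1 2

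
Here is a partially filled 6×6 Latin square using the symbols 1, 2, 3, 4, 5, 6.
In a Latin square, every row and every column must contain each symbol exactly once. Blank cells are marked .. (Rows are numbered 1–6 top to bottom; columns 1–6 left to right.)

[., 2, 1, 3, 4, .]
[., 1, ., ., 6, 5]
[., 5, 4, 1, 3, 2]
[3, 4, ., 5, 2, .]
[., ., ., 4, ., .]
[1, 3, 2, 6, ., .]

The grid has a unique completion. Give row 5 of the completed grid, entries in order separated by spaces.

2 6 5 4 1 3

Row 5, column 2: row 5 has {4} and column 2 has {1, 2, 3, 4, 5}, leaving only 6.
Row 1, column 6: row 1 has {1, 2, 3, 4} and column 6 has {2, 5}, leaving only 6.
Row 1, column 1: row 1 has {1, 2, 3, 4, 6} and column 1 has {1, 3}, leaving only 5.
Row 5, column 1: row 5 has {4, 6} and column 1 has {1, 3, 5}, leaving only 2.
Row 2, column 1: row 2 has {1, 5, 6} and column 1 has {1, 2, 3, 5}, leaving only 4.
Row 2, column 3: row 2 has {1, 4, 5, 6} and column 3 has {1, 2, 4}, leaving only 3.
Row 5, column 3: row 5 has {2, 4, 6} and column 3 has {1, 2, 3, 4}, leaving only 5.
Row 5, column 5: row 5 has {2, 4, 5, 6} and column 5 has {2, 3, 4, 6}, leaving only 1.
Row 5, column 6: row 5 has {1, 2, 4, 5, 6} and column 6 has {2, 5, 6}, leaving only 3.
So row 5 reads: 2 6 5 4 1 3.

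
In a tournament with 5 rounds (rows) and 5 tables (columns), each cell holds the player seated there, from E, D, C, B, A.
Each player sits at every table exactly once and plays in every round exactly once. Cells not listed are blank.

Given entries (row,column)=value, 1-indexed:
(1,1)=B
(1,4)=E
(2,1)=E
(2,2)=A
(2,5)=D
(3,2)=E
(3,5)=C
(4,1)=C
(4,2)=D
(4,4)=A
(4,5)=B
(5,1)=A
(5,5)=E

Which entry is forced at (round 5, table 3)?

Round 1, table 2: round 1 has {E, B} and table 2 has {E, D, A}, leaving only C.
Round 1, table 5: round 1 has {E, C, B} and table 5 has {E, D, C, B}, leaving only A.
Round 1, table 3: round 1 has {E, C, B, A} and table 3 has {}, leaving only D.
Round 3, table 1: round 3 has {E, C} and table 1 has {E, C, B, A}, leaving only D.
Round 3, table 4: round 3 has {E, D, C} and table 4 has {E, A}, leaving only B.
Round 2, table 4: round 2 has {E, D, A} and table 4 has {E, B, A}, leaving only C.
Round 2, table 3: round 2 has {E, D, C, A} and table 3 has {D}, leaving only B.
Round 5 already has {E, A} and table 3 already has {D, B}, so round 5, table 3 must be C.

C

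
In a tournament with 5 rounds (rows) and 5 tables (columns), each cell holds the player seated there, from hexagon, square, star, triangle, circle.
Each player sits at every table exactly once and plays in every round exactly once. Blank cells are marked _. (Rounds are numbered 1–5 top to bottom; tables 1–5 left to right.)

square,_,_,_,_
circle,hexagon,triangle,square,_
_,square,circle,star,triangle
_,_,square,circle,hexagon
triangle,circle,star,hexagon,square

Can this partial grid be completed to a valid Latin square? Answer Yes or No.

Yes

No round or table among the givens repeats a symbol, and propagating forced cells runs into no contradiction.
One valid completion exists (for instance, square star hexagon triangle circle / circle hexagon triangle square star / hexagon square circle star triangle / star triangle square circle hexagon / triangle circle star hexagon square).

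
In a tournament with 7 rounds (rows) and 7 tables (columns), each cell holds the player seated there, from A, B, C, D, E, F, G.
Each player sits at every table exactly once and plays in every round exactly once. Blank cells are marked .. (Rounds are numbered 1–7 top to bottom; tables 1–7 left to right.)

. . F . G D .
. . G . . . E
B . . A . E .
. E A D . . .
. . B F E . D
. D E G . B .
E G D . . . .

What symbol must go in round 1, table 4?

E

Round 3, table 3: round 3 has {A, B, E} and table 3 has {A, B, D, E, F, G}, leaving only C.
Round 3, table 2: round 3 has {A, B, C, E} and table 2 has {D, E, G}, leaving only F.
Round 3, table 5: round 3 has {A, B, C, E, F} and table 5 has {E, G}, leaving only D.
Round 3, table 7: round 3 has {A, B, C, D, E, F} and table 7 has {D, E}, leaving only G.
Round 1, table 4 is narrowed to {B, C, E}.
If it were B, then round 7, table 4 would be left with no valid symbol.
If it were C, then round 1, table 7 would be left with no valid symbol.
So round 1, table 4 must be E.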